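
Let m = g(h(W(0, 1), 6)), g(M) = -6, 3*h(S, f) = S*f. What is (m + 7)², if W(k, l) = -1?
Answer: 1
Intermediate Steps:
h(S, f) = S*f/3 (h(S, f) = (S*f)/3 = S*f/3)
m = -6
(m + 7)² = (-6 + 7)² = 1² = 1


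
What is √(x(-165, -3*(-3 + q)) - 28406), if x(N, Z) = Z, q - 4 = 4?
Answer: I*√28421 ≈ 168.59*I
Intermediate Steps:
q = 8 (q = 4 + 4 = 8)
√(x(-165, -3*(-3 + q)) - 28406) = √(-3*(-3 + 8) - 28406) = √(-3*5 - 28406) = √(-15 - 28406) = √(-28421) = I*√28421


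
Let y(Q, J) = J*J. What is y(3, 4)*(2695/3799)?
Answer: 43120/3799 ≈ 11.350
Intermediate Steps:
y(Q, J) = J²
y(3, 4)*(2695/3799) = 4²*(2695/3799) = 16*(2695*(1/3799)) = 16*(2695/3799) = 43120/3799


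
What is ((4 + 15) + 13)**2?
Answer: 1024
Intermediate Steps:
((4 + 15) + 13)**2 = (19 + 13)**2 = 32**2 = 1024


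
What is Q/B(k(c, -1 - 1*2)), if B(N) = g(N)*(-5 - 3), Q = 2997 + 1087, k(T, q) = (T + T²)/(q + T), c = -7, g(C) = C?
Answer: 5105/42 ≈ 121.55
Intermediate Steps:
k(T, q) = (T + T²)/(T + q)
Q = 4084
B(N) = -8*N (B(N) = N*(-5 - 3) = N*(-8) = -8*N)
Q/B(k(c, -1 - 1*2)) = 4084/((-(-56)*(1 - 7)/(-7 + (-1 - 1*2)))) = 4084/((-(-56)*(-6)/(-7 + (-1 - 2)))) = 4084/((-(-56)*(-6)/(-7 - 3))) = 4084/((-(-56)*(-6)/(-10))) = 4084/((-(-56)*(-1)*(-6)/10)) = 4084/((-8*(-21/5))) = 4084/(168/5) = 4084*(5/168) = 5105/42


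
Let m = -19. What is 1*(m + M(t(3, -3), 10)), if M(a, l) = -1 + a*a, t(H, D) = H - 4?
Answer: -19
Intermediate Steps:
t(H, D) = -4 + H
M(a, l) = -1 + a²
1*(m + M(t(3, -3), 10)) = 1*(-19 + (-1 + (-4 + 3)²)) = 1*(-19 + (-1 + (-1)²)) = 1*(-19 + (-1 + 1)) = 1*(-19 + 0) = 1*(-19) = -19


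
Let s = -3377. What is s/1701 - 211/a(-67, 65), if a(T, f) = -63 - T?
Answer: -372419/6804 ≈ -54.735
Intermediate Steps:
s/1701 - 211/a(-67, 65) = -3377/1701 - 211/(-63 - 1*(-67)) = -3377*1/1701 - 211/(-63 + 67) = -3377/1701 - 211/4 = -372419/6804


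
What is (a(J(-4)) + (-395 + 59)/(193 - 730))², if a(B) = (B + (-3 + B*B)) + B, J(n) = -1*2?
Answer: 180625/32041 ≈ 5.6373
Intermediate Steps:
J(n) = -2
a(B) = -3 + B² + 2*B (a(B) = (B + (-3 + B²)) + B = (-3 + B + B²) + B = -3 + B² + 2*B)
(a(J(-4)) + (-395 + 59)/(193 - 730))² = ((-3 + (-2)² + 2*(-2)) + (-395 + 59)/(193 - 730))² = ((-3 + 4 - 4) - 336/(-537))² = (-3 - 336*(-1/537))² = (-3 + 112/179)² = (-425/179)² = 180625/32041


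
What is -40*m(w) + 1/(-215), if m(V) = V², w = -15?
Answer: -1935001/215 ≈ -9000.0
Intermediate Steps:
-40*m(w) + 1/(-215) = -40*(-15)² + 1/(-215) = -40*225 - 1/215 = -9000 - 1/215 = -1935001/215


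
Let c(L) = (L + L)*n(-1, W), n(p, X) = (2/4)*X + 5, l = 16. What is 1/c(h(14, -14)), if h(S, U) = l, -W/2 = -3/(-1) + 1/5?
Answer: 5/288 ≈ 0.017361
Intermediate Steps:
W = -32/5 (W = -2*(-3/(-1) + 1/5) = -2*(-3*(-1) + 1*(⅕)) = -2*(3 + ⅕) = -2*16/5 = -32/5 ≈ -6.4000)
h(S, U) = 16
n(p, X) = 5 + X/2 (n(p, X) = (2*(¼))*X + 5 = X/2 + 5 = 5 + X/2)
c(L) = 18*L/5 (c(L) = (L + L)*(5 + (½)*(-32/5)) = (2*L)*(5 - 16/5) = (2*L)*(9/5) = 18*L/5)
1/c(h(14, -14)) = 1/((18/5)*16) = 1/(288/5) = 5/288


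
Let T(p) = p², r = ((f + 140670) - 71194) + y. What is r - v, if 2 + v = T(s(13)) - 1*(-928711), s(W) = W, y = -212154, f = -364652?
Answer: -1436208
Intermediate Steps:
r = -507330 (r = ((-364652 + 140670) - 71194) - 212154 = (-223982 - 71194) - 212154 = -295176 - 212154 = -507330)
v = 928878 (v = -2 + (13² - 1*(-928711)) = -2 + (169 + 928711) = -2 + 928880 = 928878)
r - v = -507330 - 1*928878 = -507330 - 928878 = -1436208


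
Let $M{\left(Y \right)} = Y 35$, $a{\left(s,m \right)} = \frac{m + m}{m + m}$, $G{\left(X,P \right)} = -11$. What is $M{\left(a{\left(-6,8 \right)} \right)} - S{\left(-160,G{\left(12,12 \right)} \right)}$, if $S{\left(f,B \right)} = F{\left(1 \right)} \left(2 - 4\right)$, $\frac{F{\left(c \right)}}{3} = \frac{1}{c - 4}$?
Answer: $33$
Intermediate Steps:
$F{\left(c \right)} = \frac{3}{-4 + c}$ ($F{\left(c \right)} = \frac{3}{c - 4} = \frac{3}{-4 + c}$)
$S{\left(f,B \right)} = 2$ ($S{\left(f,B \right)} = \frac{3}{-4 + 1} \left(2 - 4\right) = \frac{3}{-3} \left(-2\right) = 3 \left(- \frac{1}{3}\right) \left(-2\right) = \left(-1\right) \left(-2\right) = 2$)
$a{\left(s,m \right)} = 1$ ($a{\left(s,m \right)} = \frac{2 m}{2 m} = 2 m \frac{1}{2 m} = 1$)
$M{\left(Y \right)} = 35 Y$
$M{\left(a{\left(-6,8 \right)} \right)} - S{\left(-160,G{\left(12,12 \right)} \right)} = 35 \cdot 1 - 2 = 35 - 2 = 33$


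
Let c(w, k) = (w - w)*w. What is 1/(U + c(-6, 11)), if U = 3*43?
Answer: 1/129 ≈ 0.0077519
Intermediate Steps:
c(w, k) = 0 (c(w, k) = 0*w = 0)
U = 129
1/(U + c(-6, 11)) = 1/(129 + 0) = 1/129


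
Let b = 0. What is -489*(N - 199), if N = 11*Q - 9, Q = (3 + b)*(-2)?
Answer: 133986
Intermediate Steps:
Q = -6 (Q = (3 + 0)*(-2) = 3*(-2) = -6)
N = -75 (N = 11*(-6) - 9 = -66 - 9 = -75)
-489*(N - 199) = -489*(-75 - 199) = -489*(-274) = 133986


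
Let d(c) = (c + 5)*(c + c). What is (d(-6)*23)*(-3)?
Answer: -828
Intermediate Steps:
d(c) = 2*c*(5 + c) (d(c) = (5 + c)*(2*c) = 2*c*(5 + c))
(d(-6)*23)*(-3) = ((2*(-6)*(5 - 6))*23)*(-3) = ((2*(-6)*(-1))*23)*(-3) = (12*23)*(-3) = 276*(-3) = -828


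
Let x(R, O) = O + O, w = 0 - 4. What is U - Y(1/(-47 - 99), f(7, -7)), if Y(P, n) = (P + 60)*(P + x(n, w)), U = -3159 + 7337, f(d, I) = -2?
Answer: 99297519/21316 ≈ 4658.4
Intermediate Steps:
w = -4
x(R, O) = 2*O
U = 4178
Y(P, n) = (-8 + P)*(60 + P) (Y(P, n) = (P + 60)*(P + 2*(-4)) = (60 + P)*(P - 8) = (60 + P)*(-8 + P) = (-8 + P)*(60 + P))
U - Y(1/(-47 - 99), f(7, -7)) = 4178 - (-480 + (1/(-47 - 99))**2 + 52/(-47 - 99)) = 4178 - (-480 + (1/(-146))**2 + 52/(-146)) = 4178 - (-480 + (-1/146)**2 + 52*(-1/146)) = 4178 - (-480 + 1/21316 - 26/73) = 4178 - 1*(-10239271/21316) = 4178 + 10239271/21316 = 99297519/21316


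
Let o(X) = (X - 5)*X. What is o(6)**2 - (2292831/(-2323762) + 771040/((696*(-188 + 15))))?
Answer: 1517571487973/34974941862 ≈ 43.390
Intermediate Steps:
o(X) = X*(-5 + X) (o(X) = (-5 + X)*X = X*(-5 + X))
o(6)**2 - (2292831/(-2323762) + 771040/((696*(-188 + 15)))) = (6*(-5 + 6))**2 - (2292831/(-2323762) + 771040/((696*(-188 + 15)))) = (6*1)**2 - (2292831*(-1/2323762) + 771040/((696*(-173)))) = 6**2 - (-2292831/2323762 + 771040/(-120408)) = 36 - (-2292831/2323762 + 771040*(-1/120408)) = 36 - (-2292831/2323762 - 96380/15051) = 36 - 1*(-258473580941/34974941862) = 36 + 258473580941/34974941862 = 1517571487973/34974941862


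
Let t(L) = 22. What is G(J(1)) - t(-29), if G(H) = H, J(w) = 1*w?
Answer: -21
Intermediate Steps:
J(w) = w
G(J(1)) - t(-29) = 1 - 1*22 = 1 - 22 = -21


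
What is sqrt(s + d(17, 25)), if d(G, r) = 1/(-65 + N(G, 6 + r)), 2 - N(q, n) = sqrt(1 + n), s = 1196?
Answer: sqrt(75347 + 4784*sqrt(2))/sqrt(63 + 4*sqrt(2)) ≈ 34.583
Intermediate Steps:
N(q, n) = 2 - sqrt(1 + n)
d(G, r) = 1/(-63 - sqrt(7 + r)) (d(G, r) = 1/(-65 + (2 - sqrt(1 + (6 + r)))) = 1/(-65 + (2 - sqrt(7 + r))) = 1/(-63 - sqrt(7 + r)))
sqrt(s + d(17, 25)) = sqrt(1196 - 1/(63 + sqrt(7 + 25))) = sqrt(1196 - 1/(63 + sqrt(32))) = sqrt(1196 - 1/(63 + 4*sqrt(2)))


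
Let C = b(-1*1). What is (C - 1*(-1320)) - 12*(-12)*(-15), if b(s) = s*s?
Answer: -839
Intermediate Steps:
b(s) = s**2
C = 1 (C = (-1*1)**2 = (-1)**2 = 1)
(C - 1*(-1320)) - 12*(-12)*(-15) = (1 - 1*(-1320)) - 12*(-12)*(-15) = (1 + 1320) - (-144)*(-15) = 1321 - 1*2160 = 1321 - 2160 = -839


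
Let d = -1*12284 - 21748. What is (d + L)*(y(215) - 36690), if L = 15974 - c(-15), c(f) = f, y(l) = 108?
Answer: 660049026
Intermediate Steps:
d = -34032 (d = -12284 - 21748 = -34032)
L = 15989 (L = 15974 - 1*(-15) = 15974 + 15 = 15989)
(d + L)*(y(215) - 36690) = (-34032 + 15989)*(108 - 36690) = -18043*(-36582) = 660049026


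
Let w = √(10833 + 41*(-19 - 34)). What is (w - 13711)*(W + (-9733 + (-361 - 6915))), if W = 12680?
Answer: 59354919 - 8658*√2165 ≈ 5.8952e+7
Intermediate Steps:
w = 2*√2165 (w = √(10833 + 41*(-53)) = √(10833 - 2173) = √8660 = 2*√2165 ≈ 93.059)
(w - 13711)*(W + (-9733 + (-361 - 6915))) = (2*√2165 - 13711)*(12680 + (-9733 + (-361 - 6915))) = (-13711 + 2*√2165)*(12680 + (-9733 - 7276)) = (-13711 + 2*√2165)*(12680 - 17009) = (-13711 + 2*√2165)*(-4329) = 59354919 - 8658*√2165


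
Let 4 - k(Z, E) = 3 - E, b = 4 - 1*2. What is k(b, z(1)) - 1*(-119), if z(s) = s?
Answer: 121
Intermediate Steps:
b = 2 (b = 4 - 2 = 2)
k(Z, E) = 1 + E (k(Z, E) = 4 - (3 - E) = 4 + (-3 + E) = 1 + E)
k(b, z(1)) - 1*(-119) = (1 + 1) - 1*(-119) = 2 + 119 = 121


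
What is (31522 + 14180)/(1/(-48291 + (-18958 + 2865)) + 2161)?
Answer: 980825856/46377941 ≈ 21.149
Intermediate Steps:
(31522 + 14180)/(1/(-48291 + (-18958 + 2865)) + 2161) = 45702/(1/(-48291 - 16093) + 2161) = 45702/(1/(-64384) + 2161) = 45702/(-1/64384 + 2161) = 45702/(139133823/64384) = 45702*(64384/139133823) = 980825856/46377941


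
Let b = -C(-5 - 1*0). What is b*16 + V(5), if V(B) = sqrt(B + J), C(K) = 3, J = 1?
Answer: -48 + sqrt(6) ≈ -45.551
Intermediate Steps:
V(B) = sqrt(1 + B) (V(B) = sqrt(B + 1) = sqrt(1 + B))
b = -3 (b = -1*3 = -3)
b*16 + V(5) = -3*16 + sqrt(1 + 5) = -48 + sqrt(6)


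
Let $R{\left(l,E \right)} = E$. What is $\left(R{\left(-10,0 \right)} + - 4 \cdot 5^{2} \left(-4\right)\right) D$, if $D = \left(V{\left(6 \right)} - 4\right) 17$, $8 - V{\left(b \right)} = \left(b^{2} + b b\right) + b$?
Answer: $-503200$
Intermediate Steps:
$V{\left(b \right)} = 8 - b - 2 b^{2}$ ($V{\left(b \right)} = 8 - \left(\left(b^{2} + b b\right) + b\right) = 8 - \left(\left(b^{2} + b^{2}\right) + b\right) = 8 - \left(2 b^{2} + b\right) = 8 - \left(b + 2 b^{2}\right) = 8 - b - 2 b^{2}$)
$D = -1258$ ($D = \left(\left(8 - 6 - 2 \cdot 6^{2}\right) - 4\right) 17 = \left(\left(8 - 6 - 72\right) - 4\right) 17 = \left(-70 - 4\right) 17 = \left(-74\right) 17 = -1258$)
$\left(R{\left(-10,0 \right)} + - 4 \cdot 5^{2} \left(-4\right)\right) D = \left(0 + - 4 \cdot 5^{2} \left(-4\right)\right) \left(-1258\right) = \left(0 + \left(-4\right) 25 \left(-4\right)\right) \left(-1258\right) = \left(0 - -400\right) \left(-1258\right) = \left(0 + 400\right) \left(-1258\right) = 400 \left(-1258\right) = -503200$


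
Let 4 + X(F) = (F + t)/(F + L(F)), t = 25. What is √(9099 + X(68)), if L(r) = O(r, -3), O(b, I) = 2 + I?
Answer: √40833686/67 ≈ 95.375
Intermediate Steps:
L(r) = -1 (L(r) = 2 - 3 = -1)
X(F) = -4 + (25 + F)/(-1 + F) (X(F) = -4 + (F + 25)/(F - 1) = -4 + (25 + F)/(-1 + F))
√(9099 + X(68)) = √(9099 + (29 - 3*68)/(-1 + 68)) = √(9099 + (29 - 204)/67) = √(9099 + (1/67)*(-175)) = √(9099 - 175/67) = √(609458/67) = √40833686/67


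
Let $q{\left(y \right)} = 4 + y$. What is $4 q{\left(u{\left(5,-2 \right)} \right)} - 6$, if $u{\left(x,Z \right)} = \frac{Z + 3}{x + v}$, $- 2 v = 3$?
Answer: $\frac{78}{7} \approx 11.143$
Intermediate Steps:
$v = - \frac{3}{2}$ ($v = \left(- \frac{1}{2}\right) 3 = - \frac{3}{2} \approx -1.5$)
$u{\left(x,Z \right)} = \frac{3 + Z}{- \frac{3}{2} + x}$ ($u{\left(x,Z \right)} = \frac{Z + 3}{x - \frac{3}{2}} = \frac{3 + Z}{- \frac{3}{2} + x}$)
$4 q{\left(u{\left(5,-2 \right)} \right)} - 6 = 4 \left(4 + \frac{2 \left(3 - 2\right)}{-3 + 2 \cdot 5}\right) - 6 = 4 \left(4 + 2 \frac{1}{-3 + 10} \cdot 1\right) - 6 = 4 \left(4 + 2 \cdot \frac{1}{7} \cdot 1\right) - 6 = 4 \left(4 + \frac{2}{7}\right) - 6 = 4 \cdot \frac{30}{7} - 6 = \frac{120}{7} - 6 = \frac{78}{7}$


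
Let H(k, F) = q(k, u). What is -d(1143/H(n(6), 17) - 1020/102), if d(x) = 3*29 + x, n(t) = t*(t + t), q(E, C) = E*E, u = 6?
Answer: -44479/576 ≈ -77.220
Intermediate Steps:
q(E, C) = E²
n(t) = 2*t² (n(t) = t*(2*t) = 2*t²)
H(k, F) = k²
d(x) = 87 + x
-d(1143/H(n(6), 17) - 1020/102) = -(87 + (1143/((2*6²)²) - 1020/102)) = -(87 + (1143/((2*36)²) - 1020*1/102)) = -(87 + (1143/(72²) - 10)) = -(87 + (1143/5184 - 10)) = -(87 + (1143*(1/5184) - 10)) = -(87 + (127/576 - 10)) = -(87 - 5633/576) = -1*44479/576 = -44479/576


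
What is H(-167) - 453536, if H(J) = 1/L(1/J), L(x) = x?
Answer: -453703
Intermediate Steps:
H(J) = J (H(J) = 1/(1/J) = J)
H(-167) - 453536 = -167 - 453536 = -453703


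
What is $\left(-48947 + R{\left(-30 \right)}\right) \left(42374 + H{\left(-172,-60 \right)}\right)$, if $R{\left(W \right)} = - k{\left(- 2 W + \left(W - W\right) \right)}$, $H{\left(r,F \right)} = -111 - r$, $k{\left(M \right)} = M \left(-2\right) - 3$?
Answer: $-2071846440$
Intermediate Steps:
$k{\left(M \right)} = -3 - 2 M$ ($k{\left(M \right)} = - 2 M - 3 = -3 - 2 M$)
$R{\left(W \right)} = 3 - 4 W$ ($R{\left(W \right)} = - (-3 - 2 \left(- 2 W + \left(W - W\right)\right)) = - (-3 - 2 \left(- 2 W + 0\right)) = - (-3 - 2 \left(- 2 W\right)) = - (-3 + 4 W) = 3 - 4 W$)
$\left(-48947 + R{\left(-30 \right)}\right) \left(42374 + H{\left(-172,-60 \right)}\right) = \left(-48947 + \left(3 - -120\right)\right) \left(42374 - -61\right) = \left(-48947 + \left(3 + 120\right)\right) \left(42374 + \left(-111 + 172\right)\right) = \left(-48947 + 123\right) \left(42374 + 61\right) = \left(-48824\right) 42435 = -2071846440$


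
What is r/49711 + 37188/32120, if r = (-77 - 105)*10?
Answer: 447548567/399179330 ≈ 1.1212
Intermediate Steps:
r = -1820 (r = -182*10 = -1820)
r/49711 + 37188/32120 = -1820/49711 + 37188/32120 = -1820*1/49711 + 37188*(1/32120) = -1820/49711 + 9297/8030 = 447548567/399179330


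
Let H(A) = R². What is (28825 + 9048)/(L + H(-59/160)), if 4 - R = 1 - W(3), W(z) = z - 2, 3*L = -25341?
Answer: -37873/8431 ≈ -4.4921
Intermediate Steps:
L = -8447 (L = (⅓)*(-25341) = -8447)
W(z) = -2 + z
R = 4 (R = 4 - (1 - (-2 + 3)) = 4 - (1 - 1*1) = 4 - (1 - 1) = 4 - 1*0 = 4 + 0 = 4)
H(A) = 16 (H(A) = 4² = 16)
(28825 + 9048)/(L + H(-59/160)) = (28825 + 9048)/(-8447 + 16) = 37873/(-8431) = 37873*(-1/8431) = -37873/8431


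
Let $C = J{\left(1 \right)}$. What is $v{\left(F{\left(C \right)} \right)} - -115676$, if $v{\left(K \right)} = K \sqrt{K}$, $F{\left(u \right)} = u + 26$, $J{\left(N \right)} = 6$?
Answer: $115676 + 128 \sqrt{2} \approx 1.1586 \cdot 10^{5}$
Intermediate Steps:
$C = 6$
$F{\left(u \right)} = 26 + u$
$v{\left(K \right)} = K^{\frac{3}{2}}$
$v{\left(F{\left(C \right)} \right)} - -115676 = \left(26 + 6\right)^{\frac{3}{2}} - -115676 = 32^{\frac{3}{2}} + 115676 = 128 \sqrt{2} + 115676 = 115676 + 128 \sqrt{2}$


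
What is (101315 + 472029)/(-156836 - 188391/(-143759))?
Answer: -11774765728/3220914019 ≈ -3.6557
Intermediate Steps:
(101315 + 472029)/(-156836 - 188391/(-143759)) = 573344/(-156836 - 188391*(-1/143759)) = 573344/(-156836 + 26913/20537) = 573344/(-3220914019/20537) = 573344*(-20537/3220914019) = -11774765728/3220914019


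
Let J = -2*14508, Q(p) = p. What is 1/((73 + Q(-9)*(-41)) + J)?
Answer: -1/28574 ≈ -3.4997e-5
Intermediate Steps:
J = -29016
1/((73 + Q(-9)*(-41)) + J) = 1/((73 - 9*(-41)) - 29016) = 1/((73 + 369) - 29016) = 1/(442 - 29016) = 1/(-28574) = -1/28574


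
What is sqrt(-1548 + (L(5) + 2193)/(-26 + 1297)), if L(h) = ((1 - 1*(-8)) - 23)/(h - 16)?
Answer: I*sqrt(302247563431)/13981 ≈ 39.323*I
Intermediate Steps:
L(h) = -14/(-16 + h) (L(h) = ((1 + 8) - 23)/(-16 + h) = (9 - 23)/(-16 + h) = -14/(-16 + h))
sqrt(-1548 + (L(5) + 2193)/(-26 + 1297)) = sqrt(-1548 + (-14/(-16 + 5) + 2193)/(-26 + 1297)) = sqrt(-1548 + (-14/(-11) + 2193)/1271) = sqrt(-1548 + (-14*(-1/11) + 2193)*(1/1271)) = sqrt(-1548 + (14/11 + 2193)*(1/1271)) = sqrt(-1548 + (24137/11)*(1/1271)) = sqrt(-1548 + 24137/13981) = sqrt(-21618451/13981) = I*sqrt(302247563431)/13981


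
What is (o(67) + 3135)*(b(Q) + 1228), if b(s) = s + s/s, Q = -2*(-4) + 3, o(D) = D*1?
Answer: 3970480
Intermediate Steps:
o(D) = D
Q = 11 (Q = 8 + 3 = 11)
b(s) = 1 + s (b(s) = s + 1 = 1 + s)
(o(67) + 3135)*(b(Q) + 1228) = (67 + 3135)*((1 + 11) + 1228) = 3202*(12 + 1228) = 3202*1240 = 3970480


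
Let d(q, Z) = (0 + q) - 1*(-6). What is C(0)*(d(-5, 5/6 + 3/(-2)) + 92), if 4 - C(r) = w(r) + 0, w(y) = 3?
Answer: 93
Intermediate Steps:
C(r) = 1 (C(r) = 4 - (3 + 0) = 4 - 1*3 = 4 - 3 = 1)
d(q, Z) = 6 + q (d(q, Z) = q + 6 = 6 + q)
C(0)*(d(-5, 5/6 + 3/(-2)) + 92) = 1*((6 - 5) + 92) = 1*(1 + 92) = 1*93 = 93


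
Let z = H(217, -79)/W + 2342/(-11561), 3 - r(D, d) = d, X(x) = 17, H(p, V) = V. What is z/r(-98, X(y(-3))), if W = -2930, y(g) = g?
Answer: 5948741/474232220 ≈ 0.012544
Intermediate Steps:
r(D, d) = 3 - d
z = -5948741/33873730 (z = -79/(-2930) + 2342/(-11561) = -79*(-1/2930) + 2342*(-1/11561) = 79/2930 - 2342/11561 = -5948741/33873730 ≈ -0.17562)
z/r(-98, X(y(-3))) = -5948741/(33873730*(3 - 1*17)) = -5948741/(33873730*(3 - 17)) = -5948741/33873730/(-14) = -5948741/33873730*(-1/14) = 5948741/474232220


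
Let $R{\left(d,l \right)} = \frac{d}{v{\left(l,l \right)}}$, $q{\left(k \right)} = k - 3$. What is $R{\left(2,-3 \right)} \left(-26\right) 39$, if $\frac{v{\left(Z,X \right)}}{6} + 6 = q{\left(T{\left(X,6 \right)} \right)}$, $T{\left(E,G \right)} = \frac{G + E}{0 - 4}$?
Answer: $\frac{104}{3} \approx 34.667$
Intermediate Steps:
$T{\left(E,G \right)} = - \frac{E}{4} - \frac{G}{4}$ ($T{\left(E,G \right)} = \frac{E + G}{-4} = \left(E + G\right) \left(- \frac{1}{4}\right) = - \frac{E}{4} - \frac{G}{4}$)
$q{\left(k \right)} = -3 + k$
$v{\left(Z,X \right)} = -63 - \frac{3 X}{2}$ ($v{\left(Z,X \right)} = -36 + 6 \left(-3 - \left(\frac{3}{2} + \frac{X}{4}\right)\right) = -36 + 6 \left(- \frac{9}{2} - \frac{X}{4}\right) = -36 - \left(27 + \frac{3 X}{2}\right) = -63 - \frac{3 X}{2}$)
$R{\left(d,l \right)} = \frac{d}{-63 - \frac{3 l}{2}}$
$R{\left(2,-3 \right)} \left(-26\right) 39 = \left(-2\right) 2 \frac{1}{126 + 3 \left(-3\right)} \left(-26\right) 39 = \left(-2\right) 2 \frac{1}{126 - 9} \left(-26\right) 39 = \left(-2\right) 2 \cdot \frac{1}{117} \left(-26\right) 39 = \left(- \frac{4}{117}\right) \left(-26\right) 39 = \frac{8}{9} \cdot 39 = \frac{104}{3}$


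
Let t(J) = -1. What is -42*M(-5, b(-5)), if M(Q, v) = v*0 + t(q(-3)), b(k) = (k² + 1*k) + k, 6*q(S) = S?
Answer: 42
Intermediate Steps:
q(S) = S/6
b(k) = k² + 2*k (b(k) = (k² + k) + k = (k + k²) + k = k² + 2*k)
M(Q, v) = -1 (M(Q, v) = v*0 - 1 = 0 - 1 = -1)
-42*M(-5, b(-5)) = -42*(-1) = 42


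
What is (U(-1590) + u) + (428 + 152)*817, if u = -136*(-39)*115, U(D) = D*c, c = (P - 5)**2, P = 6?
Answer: 1082230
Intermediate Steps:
c = 1 (c = (6 - 5)**2 = 1**2 = 1)
U(D) = D (U(D) = D*1 = D)
u = 609960 (u = 5304*115 = 609960)
(U(-1590) + u) + (428 + 152)*817 = (-1590 + 609960) + (428 + 152)*817 = 608370 + 580*817 = 608370 + 473860 = 1082230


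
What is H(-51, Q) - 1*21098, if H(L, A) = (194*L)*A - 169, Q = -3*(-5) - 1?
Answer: -159783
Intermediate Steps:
Q = 14 (Q = 15 - 1 = 14)
H(L, A) = -169 + 194*A*L (H(L, A) = 194*A*L - 169 = -169 + 194*A*L)
H(-51, Q) - 1*21098 = (-169 + 194*14*(-51)) - 1*21098 = (-169 - 138516) - 21098 = -138685 - 21098 = -159783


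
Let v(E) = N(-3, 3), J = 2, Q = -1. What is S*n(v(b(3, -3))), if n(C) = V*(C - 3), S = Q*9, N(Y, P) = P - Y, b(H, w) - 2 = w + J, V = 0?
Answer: 0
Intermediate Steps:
b(H, w) = 4 + w (b(H, w) = 2 + (w + 2) = 2 + (2 + w) = 4 + w)
v(E) = 6 (v(E) = 3 - 1*(-3) = 3 + 3 = 6)
S = -9 (S = -1*9 = -9)
n(C) = 0 (n(C) = 0*(C - 3) = 0*(-3 + C) = 0)
S*n(v(b(3, -3))) = -9*0 = 0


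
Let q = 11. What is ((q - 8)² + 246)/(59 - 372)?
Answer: -255/313 ≈ -0.81470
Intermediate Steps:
((q - 8)² + 246)/(59 - 372) = ((11 - 8)² + 246)/(59 - 372) = (3² + 246)/(-313) = (9 + 246)*(-1/313) = 255*(-1/313) = -255/313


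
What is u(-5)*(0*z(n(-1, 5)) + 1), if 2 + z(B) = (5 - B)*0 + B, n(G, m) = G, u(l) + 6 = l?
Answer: -11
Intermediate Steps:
u(l) = -6 + l
z(B) = -2 + B (z(B) = -2 + ((5 - B)*0 + B) = -2 + (0 + B) = -2 + B)
u(-5)*(0*z(n(-1, 5)) + 1) = (-6 - 5)*(0*(-2 - 1) + 1) = -11*(0*(-3) + 1) = -11*(0 + 1) = -11*1 = -11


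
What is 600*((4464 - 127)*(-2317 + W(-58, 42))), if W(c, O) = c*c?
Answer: 2724503400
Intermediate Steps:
W(c, O) = c²
600*((4464 - 127)*(-2317 + W(-58, 42))) = 600*((4464 - 127)*(-2317 + (-58)²)) = 600*(4337*(-2317 + 3364)) = 600*(4337*1047) = 600*4540839 = 2724503400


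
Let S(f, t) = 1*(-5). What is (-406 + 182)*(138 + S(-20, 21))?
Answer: -29792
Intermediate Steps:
S(f, t) = -5
(-406 + 182)*(138 + S(-20, 21)) = (-406 + 182)*(138 - 5) = -224*133 = -29792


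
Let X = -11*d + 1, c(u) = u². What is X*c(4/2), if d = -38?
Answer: 1676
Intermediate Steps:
X = 419 (X = -11*(-38) + 1 = 418 + 1 = 419)
X*c(4/2) = 419*(4/2)² = 419*(4*(½))² = 419*2² = 419*4 = 1676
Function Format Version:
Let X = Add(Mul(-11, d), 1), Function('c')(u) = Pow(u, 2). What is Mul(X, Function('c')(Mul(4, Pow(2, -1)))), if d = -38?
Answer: 1676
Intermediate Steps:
X = 419 (X = Add(Mul(-11, -38), 1) = Add(418, 1) = 419)
Mul(X, Function('c')(Mul(4, Pow(2, -1)))) = Mul(419, Pow(Mul(4, Pow(2, -1)), 2)) = Mul(419, Pow(Mul(4, Rational(1, 2)), 2)) = Mul(419, Pow(2, 2)) = Mul(419, 4) = 1676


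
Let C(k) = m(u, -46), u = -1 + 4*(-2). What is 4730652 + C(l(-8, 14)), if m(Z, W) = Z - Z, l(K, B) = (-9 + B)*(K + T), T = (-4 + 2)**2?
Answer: 4730652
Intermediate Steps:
u = -9 (u = -1 - 8 = -9)
T = 4 (T = (-2)**2 = 4)
l(K, B) = (-9 + B)*(4 + K) (l(K, B) = (-9 + B)*(K + 4) = (-9 + B)*(4 + K))
m(Z, W) = 0
C(k) = 0
4730652 + C(l(-8, 14)) = 4730652 + 0 = 4730652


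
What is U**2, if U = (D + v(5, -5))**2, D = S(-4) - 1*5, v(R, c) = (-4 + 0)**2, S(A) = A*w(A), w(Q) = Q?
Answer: 531441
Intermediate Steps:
S(A) = A**2 (S(A) = A*A = A**2)
v(R, c) = 16 (v(R, c) = (-4)**2 = 16)
D = 11 (D = (-4)**2 - 1*5 = 16 - 5 = 11)
U = 729 (U = (11 + 16)**2 = 27**2 = 729)
U**2 = 729**2 = 531441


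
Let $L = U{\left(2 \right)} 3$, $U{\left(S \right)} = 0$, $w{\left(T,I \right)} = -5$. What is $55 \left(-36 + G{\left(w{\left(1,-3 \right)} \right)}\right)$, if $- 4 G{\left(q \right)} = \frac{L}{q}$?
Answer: $-1980$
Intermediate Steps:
$L = 0$ ($L = 0 \cdot 3 = 0$)
$G{\left(q \right)} = 0$ ($G{\left(q \right)} = - \frac{0 \frac{1}{q}}{4} = \left(- \frac{1}{4}\right) 0 = 0$)
$55 \left(-36 + G{\left(w{\left(1,-3 \right)} \right)}\right) = 55 \left(-36 + 0\right) = 55 \left(-36\right) = -1980$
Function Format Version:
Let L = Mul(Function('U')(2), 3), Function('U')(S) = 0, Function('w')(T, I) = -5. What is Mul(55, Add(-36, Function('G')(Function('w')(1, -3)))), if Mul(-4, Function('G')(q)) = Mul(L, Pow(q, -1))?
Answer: -1980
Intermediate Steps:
L = 0 (L = Mul(0, 3) = 0)
Function('G')(q) = 0 (Function('G')(q) = Mul(Rational(-1, 4), Mul(0, Pow(q, -1))) = Mul(Rational(-1, 4), 0) = 0)
Mul(55, Add(-36, Function('G')(Function('w')(1, -3)))) = Mul(55, Add(-36, 0)) = Mul(55, -36) = -1980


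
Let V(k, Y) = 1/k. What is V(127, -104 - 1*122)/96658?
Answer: 1/12275566 ≈ 8.1463e-8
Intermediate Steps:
V(127, -104 - 1*122)/96658 = 1/(127*96658) = (1/127)*(1/96658) = 1/12275566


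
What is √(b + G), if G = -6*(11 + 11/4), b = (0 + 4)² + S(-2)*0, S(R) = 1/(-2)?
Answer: I*√266/2 ≈ 8.1548*I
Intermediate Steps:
S(R) = -½
b = 16 (b = (0 + 4)² - ½*0 = 4² + 0 = 16 + 0 = 16)
G = -165/2 (G = -6*(11 + 11*(¼)) = -6*(11 + 11/4) = -6*55/4 = -165/2 ≈ -82.500)
√(b + G) = √(16 - 165/2) = √(-133/2) = I*√266/2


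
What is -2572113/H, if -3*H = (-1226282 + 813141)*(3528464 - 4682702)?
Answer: 2572113/158954347186 ≈ 1.6181e-5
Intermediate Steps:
H = -158954347186 (H = -(-1226282 + 813141)*(3528464 - 4682702)/3 = -(-413141)*(-1154238)/3 = -⅓*476863041558 = -158954347186)
-2572113/H = -2572113/(-158954347186) = -2572113*(-1/158954347186) = 2572113/158954347186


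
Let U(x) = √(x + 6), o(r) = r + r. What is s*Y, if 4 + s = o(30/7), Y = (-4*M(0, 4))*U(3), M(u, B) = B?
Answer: -1536/7 ≈ -219.43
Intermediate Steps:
o(r) = 2*r
U(x) = √(6 + x)
Y = -48 (Y = (-4*4)*√(6 + 3) = -16*√9 = -16*3 = -48)
s = 32/7 (s = -4 + 2*(30/7) = -4 + 60/7 = 32/7 ≈ 4.5714)
s*Y = (32/7)*(-48) = -1536/7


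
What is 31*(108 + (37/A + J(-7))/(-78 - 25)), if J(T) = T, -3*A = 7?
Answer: 2418868/721 ≈ 3354.9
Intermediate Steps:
A = -7/3 (A = -⅓*7 = -7/3 ≈ -2.3333)
31*(108 + (37/A + J(-7))/(-78 - 25)) = 31*(108 + (37/(-7/3) - 7)/(-78 - 25)) = 31*(108 + (37*(-3/7) - 7)/(-103)) = 31*(108 + (-111/7 - 7)*(-1/103)) = 31*(108 - 160/7*(-1/103)) = 31*(108 + 160/721) = 31*(78028/721) = 2418868/721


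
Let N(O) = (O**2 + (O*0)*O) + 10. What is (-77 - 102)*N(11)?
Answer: -23449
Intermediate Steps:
N(O) = 10 + O**2 (N(O) = (O**2 + 0*O) + 10 = (O**2 + 0) + 10 = O**2 + 10 = 10 + O**2)
(-77 - 102)*N(11) = (-77 - 102)*(10 + 11**2) = -179*(10 + 121) = -179*131 = -23449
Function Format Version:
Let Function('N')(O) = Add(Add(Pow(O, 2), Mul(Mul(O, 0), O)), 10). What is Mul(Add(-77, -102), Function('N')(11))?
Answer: -23449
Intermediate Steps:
Function('N')(O) = Add(10, Pow(O, 2)) (Function('N')(O) = Add(Add(Pow(O, 2), Mul(0, O)), 10) = Add(Add(Pow(O, 2), 0), 10) = Add(Pow(O, 2), 10) = Add(10, Pow(O, 2)))
Mul(Add(-77, -102), Function('N')(11)) = Mul(Add(-77, -102), Add(10, Pow(11, 2))) = Mul(-179, Add(10, 121)) = Mul(-179, 131) = -23449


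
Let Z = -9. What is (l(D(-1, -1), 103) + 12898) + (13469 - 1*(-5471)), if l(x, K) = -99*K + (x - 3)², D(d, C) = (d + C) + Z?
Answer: 21837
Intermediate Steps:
D(d, C) = -9 + C + d (D(d, C) = (d + C) - 9 = (C + d) - 9 = -9 + C + d)
l(x, K) = (-3 + x)² - 99*K (l(x, K) = -99*K + (-3 + x)² = (-3 + x)² - 99*K)
(l(D(-1, -1), 103) + 12898) + (13469 - 1*(-5471)) = (((-3 + (-9 - 1 - 1))² - 99*103) + 12898) + (13469 - 1*(-5471)) = (((-3 - 11)² - 10197) + 12898) + (13469 + 5471) = (((-14)² - 10197) + 12898) + 18940 = ((196 - 10197) + 12898) + 18940 = (-10001 + 12898) + 18940 = 2897 + 18940 = 21837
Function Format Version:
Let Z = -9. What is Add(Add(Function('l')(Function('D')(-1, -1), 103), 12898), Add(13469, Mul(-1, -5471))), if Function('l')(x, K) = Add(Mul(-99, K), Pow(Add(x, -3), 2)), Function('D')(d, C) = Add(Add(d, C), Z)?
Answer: 21837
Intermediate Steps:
Function('D')(d, C) = Add(-9, C, d) (Function('D')(d, C) = Add(Add(d, C), -9) = Add(Add(C, d), -9) = Add(-9, C, d))
Function('l')(x, K) = Add(Pow(Add(-3, x), 2), Mul(-99, K)) (Function('l')(x, K) = Add(Mul(-99, K), Pow(Add(-3, x), 2)) = Add(Pow(Add(-3, x), 2), Mul(-99, K)))
Add(Add(Function('l')(Function('D')(-1, -1), 103), 12898), Add(13469, Mul(-1, -5471))) = Add(Add(Add(Pow(Add(-3, Add(-9, -1, -1)), 2), Mul(-99, 103)), 12898), Add(13469, Mul(-1, -5471))) = Add(Add(Add(Pow(Add(-3, -11), 2), -10197), 12898), Add(13469, 5471)) = Add(Add(Add(Pow(-14, 2), -10197), 12898), 18940) = Add(Add(Add(196, -10197), 12898), 18940) = Add(Add(-10001, 12898), 18940) = Add(2897, 18940) = 21837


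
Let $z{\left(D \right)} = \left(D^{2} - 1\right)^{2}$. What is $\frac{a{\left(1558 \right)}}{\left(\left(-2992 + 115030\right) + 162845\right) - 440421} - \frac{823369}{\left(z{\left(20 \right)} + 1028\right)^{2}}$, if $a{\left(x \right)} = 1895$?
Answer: $- \frac{48787263833217}{4249912105618258} \approx -0.01148$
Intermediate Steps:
$z{\left(D \right)} = \left(-1 + D^{2}\right)^{2}$
$\frac{a{\left(1558 \right)}}{\left(\left(-2992 + 115030\right) + 162845\right) - 440421} - \frac{823369}{\left(z{\left(20 \right)} + 1028\right)^{2}} = \frac{1895}{\left(\left(-2992 + 115030\right) + 162845\right) - 440421} - \frac{823369}{\left(\left(-1 + 20^{2}\right)^{2} + 1028\right)^{2}} = \frac{1895}{\left(112038 + 162845\right) - 440421} - \frac{823369}{\left(\left(-1 + 400\right)^{2} + 1028\right)^{2}} = \frac{1895}{274883 - 440421} - \frac{823369}{\left(399^{2} + 1028\right)^{2}} = \frac{1895}{-165538} - \frac{823369}{\left(159201 + 1028\right)^{2}} = 1895 \left(- \frac{1}{165538}\right) - \frac{823369}{160229^{2}} = - \frac{1895}{165538} - \frac{823369}{25673332441} = - \frac{48787263833217}{4249912105618258}$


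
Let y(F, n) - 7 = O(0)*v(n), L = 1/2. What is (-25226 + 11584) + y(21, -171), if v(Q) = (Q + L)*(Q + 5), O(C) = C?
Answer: -13635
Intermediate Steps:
L = ½ ≈ 0.50000
v(Q) = (½ + Q)*(5 + Q) (v(Q) = (Q + ½)*(Q + 5) = (½ + Q)*(5 + Q))
y(F, n) = 7 (y(F, n) = 7 + 0*(5/2 + n² + 11*n/2) = 7 + 0 = 7)
(-25226 + 11584) + y(21, -171) = (-25226 + 11584) + 7 = -13642 + 7 = -13635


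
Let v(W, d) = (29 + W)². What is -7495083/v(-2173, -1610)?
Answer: -7495083/4596736 ≈ -1.6305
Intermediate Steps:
-7495083/v(-2173, -1610) = -7495083/(29 - 2173)² = -7495083/((-2144)²) = -7495083/4596736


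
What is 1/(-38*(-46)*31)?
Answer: 1/54188 ≈ 1.8454e-5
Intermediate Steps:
1/(-38*(-46)*31) = 1/(1748*31) = 1/54188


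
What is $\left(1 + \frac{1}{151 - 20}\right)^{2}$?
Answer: $\frac{17424}{17161} \approx 1.0153$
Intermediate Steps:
$\left(1 + \frac{1}{151 - 20}\right)^{2} = \left(1 + \frac{1}{131}\right)^{2} = \left(\frac{132}{131}\right)^{2} = \frac{17424}{17161}$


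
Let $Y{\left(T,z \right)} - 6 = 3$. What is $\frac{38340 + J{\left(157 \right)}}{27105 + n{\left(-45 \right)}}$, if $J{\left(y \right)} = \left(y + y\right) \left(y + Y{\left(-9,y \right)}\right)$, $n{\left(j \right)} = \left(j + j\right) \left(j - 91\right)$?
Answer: $\frac{90464}{39345} \approx 2.2993$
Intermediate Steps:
$Y{\left(T,z \right)} = 9$ ($Y{\left(T,z \right)} = 6 + 3 = 9$)
$n{\left(j \right)} = 2 j \left(-91 + j\right)$
$J{\left(y \right)} = 2 y \left(9 + y\right)$ ($J{\left(y \right)} = \left(y + y\right) \left(y + 9\right) = 2 y \left(9 + y\right)$)
$\frac{38340 + J{\left(157 \right)}}{27105 + n{\left(-45 \right)}} = \frac{38340 + 2 \cdot 157 \left(9 + 157\right)}{27105 + 2 \left(-45\right) \left(-91 - 45\right)} = \frac{38340 + 2 \cdot 157 \cdot 166}{27105 + 2 \left(-45\right) \left(-136\right)} = \frac{38340 + 52124}{27105 + 12240} = \frac{90464}{39345}$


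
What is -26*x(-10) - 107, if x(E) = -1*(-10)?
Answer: -367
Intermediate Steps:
x(E) = 10
-26*x(-10) - 107 = -26*10 - 107 = -260 - 107 = -367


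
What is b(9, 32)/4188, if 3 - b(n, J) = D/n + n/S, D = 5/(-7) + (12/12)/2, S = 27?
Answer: 113/175896 ≈ 0.00064243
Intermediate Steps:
D = -3/14 (D = 5*(-⅐) + (12*(1/12))*(½) = -5/7 + 1*(½) = -5/7 + ½ = -3/14 ≈ -0.21429)
b(n, J) = 3 - n/27 + 3/(14*n) (b(n, J) = 3 - (-3/(14*n) + n/27) = 3 + (-n/27 + 3/(14*n)) = 3 - n/27 + 3/(14*n))
b(9, 32)/4188 = (3 - 1/27*9 + (3/14)/9)/4188 = (3 - ⅓ + (3/14)*(⅑))*(1/4188) = (3 - ⅓ + 1/42)*(1/4188) = (113/42)*(1/4188) = 113/175896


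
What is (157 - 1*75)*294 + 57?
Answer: 24165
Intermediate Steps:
(157 - 1*75)*294 + 57 = (157 - 75)*294 + 57 = 82*294 + 57 = 24108 + 57 = 24165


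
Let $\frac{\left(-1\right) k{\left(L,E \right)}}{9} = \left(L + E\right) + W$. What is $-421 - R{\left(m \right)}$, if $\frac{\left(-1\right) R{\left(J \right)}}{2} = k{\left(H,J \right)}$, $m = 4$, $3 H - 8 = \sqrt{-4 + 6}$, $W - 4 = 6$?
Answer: $-721 - 6 \sqrt{2} \approx -729.49$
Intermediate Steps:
$W = 10$ ($W = 4 + 6 = 10$)
$H = \frac{8}{3} + \frac{\sqrt{2}}{3}$ ($H = \frac{8}{3} + \frac{\sqrt{-4 + 6}}{3} = \frac{8}{3} + \frac{\sqrt{2}}{3} \approx 3.1381$)
$k{\left(L,E \right)} = -90 - 9 E - 9 L$ ($k{\left(L,E \right)} = - 9 \left(\left(L + E\right) + 10\right) = - 9 \left(\left(E + L\right) + 10\right) = - 9 \left(10 + E + L\right) = -90 - 9 E - 9 L$)
$R{\left(J \right)} = 228 + 6 \sqrt{2} + 18 J$ ($R{\left(J \right)} = - 2 \left(-90 - 9 J - 9 \left(\frac{8}{3} + \frac{\sqrt{2}}{3}\right)\right) = - 2 \left(-90 - 9 J - \left(24 + 3 \sqrt{2}\right)\right) = - 2 \left(-114 - 9 J - 3 \sqrt{2}\right) = 228 + 6 \sqrt{2} + 18 J$)
$-421 - R{\left(m \right)} = -421 - \left(228 + 6 \sqrt{2} + 18 \cdot 4\right) = -421 - \left(228 + 6 \sqrt{2} + 72\right) = -421 - \left(300 + 6 \sqrt{2}\right) = -721 - 6 \sqrt{2}$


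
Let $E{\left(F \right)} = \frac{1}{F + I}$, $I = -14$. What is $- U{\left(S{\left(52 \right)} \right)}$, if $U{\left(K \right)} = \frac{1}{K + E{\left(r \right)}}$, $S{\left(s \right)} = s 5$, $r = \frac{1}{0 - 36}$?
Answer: $- \frac{505}{131264} \approx -0.0038472$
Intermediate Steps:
$r = - \frac{1}{36}$ ($r = \frac{1}{-36} = - \frac{1}{36} \approx -0.027778$)
$E{\left(F \right)} = \frac{1}{-14 + F}$ ($E{\left(F \right)} = \frac{1}{F - 14} = \frac{1}{-14 + F}$)
$S{\left(s \right)} = 5 s$
$U{\left(K \right)} = \frac{1}{- \frac{36}{505} + K}$ ($U{\left(K \right)} = \frac{1}{K + \frac{1}{-14 - \frac{1}{36}}} = \frac{1}{K + \frac{1}{- \frac{505}{36}}} = \frac{1}{K - \frac{36}{505}} = \frac{1}{- \frac{36}{505} + K}$)
$- U{\left(S{\left(52 \right)} \right)} = - \frac{505}{-36 + 505 \cdot 5 \cdot 52} = - \frac{505}{-36 + 505 \cdot 260} = - \frac{505}{-36 + 131300} = - \frac{505}{131264}$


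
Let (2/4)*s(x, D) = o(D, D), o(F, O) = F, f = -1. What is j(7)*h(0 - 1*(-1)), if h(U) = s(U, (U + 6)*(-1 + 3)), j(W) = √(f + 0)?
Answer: 28*I ≈ 28.0*I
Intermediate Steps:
j(W) = I (j(W) = √(-1 + 0) = √(-1) = I)
s(x, D) = 2*D
h(U) = 24 + 4*U (h(U) = 2*((U + 6)*(-1 + 3)) = 2*((6 + U)*2) = 2*(12 + 2*U) = 24 + 4*U)
j(7)*h(0 - 1*(-1)) = I*(24 + 4*(0 - 1*(-1))) = I*(24 + 4*(0 + 1)) = I*(24 + 4*1) = I*(24 + 4) = I*28 = 28*I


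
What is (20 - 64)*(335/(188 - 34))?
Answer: -670/7 ≈ -95.714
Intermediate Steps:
(20 - 64)*(335/(188 - 34)) = -14740/154 = -44*335/154 = -670/7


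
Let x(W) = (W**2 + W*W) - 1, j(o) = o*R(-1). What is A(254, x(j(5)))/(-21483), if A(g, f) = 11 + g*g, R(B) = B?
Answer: -21509/7161 ≈ -3.0036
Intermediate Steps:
j(o) = -o (j(o) = o*(-1) = -o)
x(W) = -1 + 2*W**2 (x(W) = (W**2 + W**2) - 1 = 2*W**2 - 1 = -1 + 2*W**2)
A(g, f) = 11 + g**2
A(254, x(j(5)))/(-21483) = (11 + 254**2)/(-21483) = (11 + 64516)*(-1/21483) = 64527*(-1/21483) = -21509/7161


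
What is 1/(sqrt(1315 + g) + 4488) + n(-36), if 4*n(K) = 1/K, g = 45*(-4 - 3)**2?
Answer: -3461/514908 - sqrt(55)/2517328 ≈ -0.0067245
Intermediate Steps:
g = 2205 (g = 45*(-7)**2 = 45*49 = 2205)
n(K) = 1/(4*K) (n(K) = (1/K)/4 = 1/(4*K))
1/(sqrt(1315 + g) + 4488) + n(-36) = 1/(sqrt(1315 + 2205) + 4488) + (1/4)/(-36) = 1/(sqrt(3520) + 4488) + (1/4)*(-1/36) = 1/(8*sqrt(55) + 4488) - 1/144 = 1/(4488 + 8*sqrt(55)) - 1/144 = -1/144 + 1/(4488 + 8*sqrt(55))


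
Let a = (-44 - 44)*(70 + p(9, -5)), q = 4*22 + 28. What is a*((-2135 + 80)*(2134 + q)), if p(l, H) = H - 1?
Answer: 26040960000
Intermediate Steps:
p(l, H) = -1 + H
q = 116 (q = 88 + 28 = 116)
a = -5632 (a = (-44 - 44)*(70 + (-1 - 5)) = -88*(70 - 6) = -88*64 = -5632)
a*((-2135 + 80)*(2134 + q)) = -5632*(-2135 + 80)*(2134 + 116) = -(-11573760)*2250 = -5632*(-4623750) = 26040960000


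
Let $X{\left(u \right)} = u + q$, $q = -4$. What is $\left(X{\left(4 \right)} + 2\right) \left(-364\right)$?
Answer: $-728$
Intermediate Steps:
$X{\left(u \right)} = -4 + u$ ($X{\left(u \right)} = u - 4 = -4 + u$)
$\left(X{\left(4 \right)} + 2\right) \left(-364\right) = \left(\left(-4 + 4\right) + 2\right) \left(-364\right) = \left(0 + 2\right) \left(-364\right) = 2 \left(-364\right) = -728$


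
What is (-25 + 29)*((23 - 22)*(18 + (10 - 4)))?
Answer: 96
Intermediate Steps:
(-25 + 29)*((23 - 22)*(18 + (10 - 4))) = 4*(1*(18 + 6)) = 4*(1*24) = 4*24 = 96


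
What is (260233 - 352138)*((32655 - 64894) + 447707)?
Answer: -38183586540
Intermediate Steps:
(260233 - 352138)*((32655 - 64894) + 447707) = -91905*(-32239 + 447707) = -91905*415468 = -38183586540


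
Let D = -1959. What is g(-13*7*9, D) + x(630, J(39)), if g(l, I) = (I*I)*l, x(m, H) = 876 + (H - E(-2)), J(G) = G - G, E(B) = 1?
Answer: -3143059864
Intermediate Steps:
J(G) = 0
x(m, H) = 875 + H (x(m, H) = 876 + (H - 1*1) = 876 + (H - 1) = 876 + (-1 + H) = 875 + H)
g(l, I) = l*I² (g(l, I) = I²*l = l*I²)
g(-13*7*9, D) + x(630, J(39)) = (-13*7*9)*(-1959)² + (875 + 0) = -91*9*3837681 + 875 = -819*3837681 + 875 = -3143060739 + 875 = -3143059864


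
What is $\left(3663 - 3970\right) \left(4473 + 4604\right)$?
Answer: $-2786639$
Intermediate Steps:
$\left(3663 - 3970\right) \left(4473 + 4604\right) = \left(-307\right) 9077 = -2786639$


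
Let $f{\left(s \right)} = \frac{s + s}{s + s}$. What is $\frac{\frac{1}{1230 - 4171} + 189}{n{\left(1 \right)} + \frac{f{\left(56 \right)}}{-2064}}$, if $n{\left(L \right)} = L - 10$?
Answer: $- \frac{1147270272}{54634957} \approx -20.999$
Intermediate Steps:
$n{\left(L \right)} = -10 + L$ ($n{\left(L \right)} = L - 10 = -10 + L$)
$f{\left(s \right)} = 1$ ($f{\left(s \right)} = \frac{2 s}{2 s} = 2 s \frac{1}{2 s} = 1$)
$\frac{\frac{1}{1230 - 4171} + 189}{n{\left(1 \right)} + \frac{f{\left(56 \right)}}{-2064}} = \frac{\frac{1}{1230 - 4171} + 189}{\left(-10 + 1\right) + 1 \frac{1}{-2064}} = \frac{\frac{1}{-2941} + 189}{-9 + 1 \left(- \frac{1}{2064}\right)} = \frac{- \frac{1}{2941} + 189}{-9 - \frac{1}{2064}} = \frac{555848}{2941 \left(- \frac{18577}{2064}\right)} = \frac{555848}{2941} \left(- \frac{2064}{18577}\right) = - \frac{1147270272}{54634957}$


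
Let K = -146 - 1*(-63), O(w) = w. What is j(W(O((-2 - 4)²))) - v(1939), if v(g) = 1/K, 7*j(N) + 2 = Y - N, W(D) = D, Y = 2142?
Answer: 174639/581 ≈ 300.58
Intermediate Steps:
K = -83 (K = -146 + 63 = -83)
j(N) = 2140/7 - N/7 (j(N) = -2/7 + (2142 - N)/7 = -2/7 + (306 - N/7) = 2140/7 - N/7)
v(g) = -1/83 (v(g) = 1/(-83) = -1/83)
j(W(O((-2 - 4)²))) - v(1939) = (2140/7 - (-2 - 4)²/7) - 1*(-1/83) = (2140/7 - ⅐*(-6)²) + 1/83 = (2140/7 - ⅐*36) + 1/83 = (2140/7 - 36/7) + 1/83 = 2104/7 + 1/83 = 174639/581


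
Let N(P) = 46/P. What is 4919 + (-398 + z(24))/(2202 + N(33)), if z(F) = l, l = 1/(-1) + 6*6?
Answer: 357658349/72712 ≈ 4918.8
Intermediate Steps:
l = 35 (l = -1 + 36 = 35)
z(F) = 35
4919 + (-398 + z(24))/(2202 + N(33)) = 4919 + (-398 + 35)/(2202 + 46/33) = 4919 - 363/(2202 + 46*(1/33)) = 4919 - 363/(2202 + 46/33) = 4919 - 363/72712/33 = 4919 - 363*33/72712 = 4919 - 11979/72712 = 357658349/72712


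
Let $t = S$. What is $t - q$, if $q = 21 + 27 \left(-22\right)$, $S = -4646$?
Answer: $-4073$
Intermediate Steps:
$t = -4646$
$q = -573$ ($q = 21 - 594 = -573$)
$t - q = -4646 - -573 = -4646 + 573 = -4073$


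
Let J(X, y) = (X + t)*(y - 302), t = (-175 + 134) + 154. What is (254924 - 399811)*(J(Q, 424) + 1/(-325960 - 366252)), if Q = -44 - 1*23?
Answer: -562841622342041/692212 ≈ -8.1311e+8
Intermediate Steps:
t = 113 (t = -41 + 154 = 113)
Q = -67 (Q = -44 - 23 = -67)
J(X, y) = (-302 + y)*(113 + X) (J(X, y) = (X + 113)*(y - 302) = (113 + X)*(-302 + y) = (-302 + y)*(113 + X))
(254924 - 399811)*(J(Q, 424) + 1/(-325960 - 366252)) = (254924 - 399811)*((-34126 - 302*(-67) + 113*424 - 67*424) + 1/(-325960 - 366252)) = -144887*((-34126 + 20234 + 47912 - 28408) + 1/(-692212)) = -144887*(5612 - 1/692212) = -144887*3884693743/692212 = -562841622342041/692212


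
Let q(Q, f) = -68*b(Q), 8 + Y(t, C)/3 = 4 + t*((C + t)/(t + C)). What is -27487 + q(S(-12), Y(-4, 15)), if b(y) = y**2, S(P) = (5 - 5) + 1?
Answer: -27555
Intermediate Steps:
S(P) = 1 (S(P) = 0 + 1 = 1)
Y(t, C) = -12 + 3*t (Y(t, C) = -24 + 3*(4 + t*((C + t)/(t + C))) = -24 + 3*(4 + t*((C + t)/(C + t))) = -24 + 3*(4 + t*1) = -24 + 3*(4 + t) = -24 + (12 + 3*t) = -12 + 3*t)
q(Q, f) = -68*Q**2
-27487 + q(S(-12), Y(-4, 15)) = -27487 - 68*1**2 = -27487 - 68*1 = -27487 - 68 = -27555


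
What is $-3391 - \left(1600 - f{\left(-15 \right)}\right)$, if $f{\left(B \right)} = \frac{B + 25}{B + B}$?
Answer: $- \frac{14974}{3} \approx -4991.3$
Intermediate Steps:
$f{\left(B \right)} = \frac{25 + B}{2 B}$
$-3391 - \left(1600 - f{\left(-15 \right)}\right) = -3391 - \left(1600 - \frac{25 - 15}{2 \left(-15\right)}\right) = -3391 - \left(1600 - \frac{1}{2} \left(- \frac{1}{15}\right) 10\right) = -3391 - \left(1600 - - \frac{1}{3}\right) = -3391 - \left(1600 + \frac{1}{3}\right) = -3391 - \frac{4801}{3} = - \frac{14974}{3}$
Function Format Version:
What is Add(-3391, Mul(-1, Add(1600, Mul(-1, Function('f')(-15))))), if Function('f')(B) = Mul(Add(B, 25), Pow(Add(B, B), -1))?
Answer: Rational(-14974, 3) ≈ -4991.3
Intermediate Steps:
Function('f')(B) = Mul(Rational(1, 2), Pow(B, -1), Add(25, B)) (Function('f')(B) = Mul(Add(25, B), Pow(Mul(2, B), -1)) = Mul(Add(25, B), Mul(Rational(1, 2), Pow(B, -1))) = Mul(Rational(1, 2), Pow(B, -1), Add(25, B)))
Add(-3391, Mul(-1, Add(1600, Mul(-1, Function('f')(-15))))) = Add(-3391, Mul(-1, Add(1600, Mul(-1, Mul(Rational(1, 2), Pow(-15, -1), Add(25, -15)))))) = Add(-3391, Mul(-1, Add(1600, Mul(-1, Mul(Rational(1, 2), Rational(-1, 15), 10))))) = Add(-3391, Mul(-1, Add(1600, Mul(-1, Rational(-1, 3))))) = Add(-3391, Mul(-1, Add(1600, Rational(1, 3)))) = Add(-3391, Mul(-1, Rational(4801, 3))) = Add(-3391, Rational(-4801, 3)) = Rational(-14974, 3)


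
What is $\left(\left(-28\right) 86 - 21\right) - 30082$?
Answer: $-32511$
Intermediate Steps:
$\left(\left(-28\right) 86 - 21\right) - 30082 = \left(-2408 + \left(-45 + 24\right)\right) - 30082 = \left(-2408 - 21\right) - 30082 = -2429 - 30082 = -32511$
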